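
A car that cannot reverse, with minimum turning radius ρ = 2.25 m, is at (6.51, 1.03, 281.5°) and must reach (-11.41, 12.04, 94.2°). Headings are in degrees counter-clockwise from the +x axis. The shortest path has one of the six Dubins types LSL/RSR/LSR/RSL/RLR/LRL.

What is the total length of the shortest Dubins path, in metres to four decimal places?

Let ψ = atan2(Δy, Δx) = atan2(11.01, -17.92) = 148.4335° be the start→goal bearing.
Normalize: d = |goal − start| / ρ = 21.032035/2.25 = 9.347571, α = (θ_start − ψ) mod 360° = 133.0665° = 2.322448 rad, β = (θ_goal − ψ) mod 360° = 305.7665° = 5.336631 rad.
Common terms: sin α = 0.730562, cos α = -0.682846, sin β = -0.811406, cos β = 0.584483, cos(α−β) = -0.991894, d² = 87.377086. Work in radians in the unit-radius frame; every candidate has L = ρ·(t + p + q).
LSL: p² = 2 + d² − 2cos(α−β) + 2d(sin α − sin β) = 120.188193; p = √p² = 10.963038; φ = atan2(cos β − cos α, d + sin α − sin β) = 0.115859 rad; t = (φ − α) mod 2π = 4.076597 rad, q = (β − φ) mod 2π = 5.220772 rad → L = 2.25·(4.076597 + 10.963038 + 5.220772) = 2.25·20.260407 = 45.585915 m
RSR: p² = 2 + d² − 2cos(α−β) + 2d(sin β − sin α) = 62.533557; p = √p² = 7.907816; φ = atan2(cos α − cos β, d − sin α + sin β) = -0.160957 rad; t = (α − φ) mod 2π = 2.483405 rad, q = (φ − β) mod 2π = 0.785597 rad → L = 2.25·(2.483405 + 7.907816 + 0.785597) = 2.25·11.176818 = 25.147840 m
LSR: p² = d² − 2 + 2cos(α−β) + 2d(sin α + sin β) = 81.881908; p = √p² = 9.048862; φ = atan2(−cos α − cos β, d + sin α + sin β) − atan2(−2, p) = 0.228139 rad; t = (φ − α) mod 2π = 4.188877 rad, q = (φ − β) mod 2π = 1.174693 rad → L = 2.25·(4.188877 + 9.048862 + 1.174693) = 2.25·14.412433 = 32.427973 m
RSL: p² = d² − 2 + 2cos(α−β) − 2d(sin α + sin β) = 84.904687; p = √p² = 9.214374; φ = atan2(cos α + cos β, d − sin α − sin β) − atan2(2, p) = -0.224169 rad; t = (α − φ) mod 2π = 2.546617 rad, q = (β − φ) mod 2π = 5.560800 rad → L = 2.25·(2.546617 + 9.214374 + 5.560800) = 2.25·17.321791 = 38.974030 m
RLR: c = (6 − d² + 2cos(α−β) + 2d(sin α − sin β))/8 = -6.816695, |c| > 1 → infeasible
LRL: c = (6 − d² + 2cos(α−β) − 2d(sin α − sin β))/8 = -14.023524, |c| > 1 → infeasible
Shortest: RSR with L = 25.147840 m ≈ 25.1478 m

25.1478 m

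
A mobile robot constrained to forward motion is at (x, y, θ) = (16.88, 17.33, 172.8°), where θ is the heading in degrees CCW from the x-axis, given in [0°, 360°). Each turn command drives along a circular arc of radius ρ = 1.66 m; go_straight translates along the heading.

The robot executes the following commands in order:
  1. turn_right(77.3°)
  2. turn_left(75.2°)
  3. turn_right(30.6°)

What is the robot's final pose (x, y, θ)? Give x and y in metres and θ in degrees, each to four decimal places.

set_pose: (x, y, θ) = (16.8800, 17.3300, 172.8000°), ρ = 1.66
turn_right(77.3°): centre at ρ to the right, rotate −77.3° → (15.4357, 18.8178, 95.5000°)
turn_left(75.2°): centre at ρ to the left, rotate +75.2° → (14.0516, 20.2969, 170.7000°)
turn_right(30.6°): centre at ρ to the right, rotate −30.6° → (13.2551, 20.6616, 140.1000°)

(13.2551, 20.6616, 140.1000°)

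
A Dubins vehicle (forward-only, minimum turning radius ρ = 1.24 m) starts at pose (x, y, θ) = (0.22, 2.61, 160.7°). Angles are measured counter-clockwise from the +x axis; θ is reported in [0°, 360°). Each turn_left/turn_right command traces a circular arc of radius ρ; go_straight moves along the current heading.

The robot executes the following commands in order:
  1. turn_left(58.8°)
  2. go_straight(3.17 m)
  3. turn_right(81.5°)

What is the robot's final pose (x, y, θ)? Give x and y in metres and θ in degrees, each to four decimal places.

set_pose: (x, y, θ) = (0.2200, 2.6100, 160.7000°), ρ = 1.24
turn_left(58.8°): centre at ρ to the left, rotate +58.8° → (-0.9786, 2.3965, 219.5000°)
go_straight(3.17): x += 3.17·cos θ, y += 3.17·sin θ → (-3.4246, 0.3801, 219.5000°)
turn_right(81.5°): centre at ρ to the right, rotate −81.5° → (-5.0431, 0.4154, 138.0000°)

(-5.0431, 0.4154, 138.0000°)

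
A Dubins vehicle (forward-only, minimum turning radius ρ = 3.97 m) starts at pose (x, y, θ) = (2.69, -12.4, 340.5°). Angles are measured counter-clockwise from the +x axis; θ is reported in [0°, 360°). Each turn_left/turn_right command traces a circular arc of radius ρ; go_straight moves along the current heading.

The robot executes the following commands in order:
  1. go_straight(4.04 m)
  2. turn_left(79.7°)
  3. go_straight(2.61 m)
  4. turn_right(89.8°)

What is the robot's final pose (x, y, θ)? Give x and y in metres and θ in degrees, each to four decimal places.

(17.9716, -8.2355, 330.4000°)

set_pose: (x, y, θ) = (2.6900, -12.4000, 340.5000°), ρ = 3.97
go_straight(4.04): x += 4.04·cos θ, y += 4.04·sin θ → (6.4983, -13.7486, 340.5000°)
turn_left(79.7°): centre at ρ to the left, rotate +79.7° → (11.2685, -11.9793, 420.2000° ≡ 60.2000°)
go_straight(2.61): x += 2.61·cos θ, y += 2.61·sin θ → (12.5656, -9.7144, 60.2000°)
turn_right(89.8°): centre at ρ to the right, rotate −89.8° → (17.9716, -8.2355, -29.6000° ≡ 330.4000°)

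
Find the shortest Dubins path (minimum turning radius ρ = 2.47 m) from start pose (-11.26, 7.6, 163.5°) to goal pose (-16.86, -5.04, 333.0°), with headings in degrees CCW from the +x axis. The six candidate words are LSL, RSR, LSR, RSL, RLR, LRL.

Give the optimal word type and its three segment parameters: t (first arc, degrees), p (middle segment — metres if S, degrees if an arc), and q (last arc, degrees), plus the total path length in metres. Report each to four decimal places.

Let ψ = atan2(Δy, Δx) = atan2(-12.64, -5.60) = -113.8952° be the start→goal bearing.
Normalize: d = |goal − start| / ρ = 13.824963/2.47 = 5.597151, α = (θ_start − ψ) mod 360° = 277.3952° = 4.841459 rad, β = (θ_goal − ψ) mod 360° = 86.8952° = 1.516607 rad.
Common terms: sin α = -0.991682, cos α = 0.128712, sin β = 0.998532, cos β = 0.054163, cos(α−β) = -0.983255, d² = 31.328099. Work in radians in the unit-radius frame; every candidate has L = ρ·(t + p + q).
LSL: p² = 2 + d² − 2cos(α−β) + 2d(sin α − sin β) = 13.015551; p = √p² = 3.607707; φ = atan2(cos β − cos α, d + sin α − sin β) = -0.020665 rad; t = (φ − α) mod 2π = 1.421061 rad, q = (β − φ) mod 2π = 1.537272 rad → L = 2.47·(1.421061 + 3.607707 + 1.537272) = 2.47·6.566040 = 16.218119 m
RSR: p² = 2 + d² − 2cos(α−β) + 2d(sin β − sin α) = 57.573667; p = √p² = 7.587731; φ = atan2(cos α − cos β, d − sin α + sin β) = 0.009825 rad; t = (α − φ) mod 2π = 4.831634 rad, q = (φ − β) mod 2π = 4.776404 rad → L = 2.47·(4.831634 + 7.587731 + 4.776404) = 2.47·17.195769 = 42.473549 m
LSR: p² = d² − 2 + 2cos(α−β) + 2d(sin α + sin β) = 27.438271; p = √p² = 5.238155; φ = atan2(−cos α − cos β, d + sin α + sin β) − atan2(−2, p) = 0.332110 rad; t = (φ − α) mod 2π = 1.773836 rad, q = (φ − β) mod 2π = 5.098688 rad → L = 2.47·(1.773836 + 5.238155 + 5.098688) = 2.47·12.110680 = 29.913379 m
RSL: p² = d² − 2 + 2cos(α−β) − 2d(sin α + sin β) = 27.284908; p = √p² = 5.223496; φ = atan2(cos α + cos β, d − sin α − sin β) − atan2(2, p) = -0.332965 rad; t = (α − φ) mod 2π = 5.174424 rad, q = (β − φ) mod 2π = 1.849571 rad → L = 2.47·(5.174424 + 5.223496 + 1.849571) = 2.47·12.247491 = 30.251302 m
RLR: c = (6 − d² + 2cos(α−β) + 2d(sin α − sin β))/8 = -6.196708, |c| > 1 → infeasible
LRL: c = (6 − d² + 2cos(α−β) − 2d(sin α − sin β))/8 = -0.626944; p = 2π − arccos c = 4.034765 rad; φ = atan2(cos β − cos α, d + sin α − sin β) = -0.020665 rad; t = (φ − α + p/2) mod 2π = 3.438444 rad, q = (β − α − t + p) mod 2π = 3.554654 rad → L = 2.47·(3.438444 + 4.034765 + 3.554654) = 2.47·11.027863 = 27.238821 m
Shortest: LSL with L = 16.218119 m ≈ 16.2181 m
Convert LSL to answer units (arcs ×180/π): t = 1.421061·180/π = 81.4208°, p = ρ·p = 2.47·3.607707 = 8.9110 m, q = 1.537272·180/π = 88.0792°, L = 16.2181 m.

LSL: t = 81.4208°, p = 8.9110 m, q = 88.0792°, L = 16.2181 m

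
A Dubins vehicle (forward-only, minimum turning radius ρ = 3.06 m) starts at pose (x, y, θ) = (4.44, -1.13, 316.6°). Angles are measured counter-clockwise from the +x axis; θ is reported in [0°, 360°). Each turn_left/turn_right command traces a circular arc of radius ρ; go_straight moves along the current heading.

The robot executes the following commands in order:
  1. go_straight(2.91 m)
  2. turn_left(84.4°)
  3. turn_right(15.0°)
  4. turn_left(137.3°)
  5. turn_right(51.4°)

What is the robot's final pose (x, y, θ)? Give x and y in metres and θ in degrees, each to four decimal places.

(8.9085, 4.6962, 111.9000°)

set_pose: (x, y, θ) = (4.4400, -1.1300, 316.6000°), ρ = 3.06
go_straight(2.91): x += 2.91·cos θ, y += 2.91·sin θ → (6.5543, -3.1294, 316.6000°)
turn_left(84.4°): centre at ρ to the left, rotate +84.4° → (10.6644, -3.2155, 401.0000° ≡ 41.0000°)
turn_right(15.0°): centre at ρ to the right, rotate −15.0° → (11.3305, -2.7746, 26.0000°)
turn_left(137.3°): centre at ρ to the left, rotate +137.3° → (10.8684, 2.9066, 163.3000°)
turn_right(51.4°): centre at ρ to the right, rotate −51.4° → (8.9085, 4.6962, 111.9000°)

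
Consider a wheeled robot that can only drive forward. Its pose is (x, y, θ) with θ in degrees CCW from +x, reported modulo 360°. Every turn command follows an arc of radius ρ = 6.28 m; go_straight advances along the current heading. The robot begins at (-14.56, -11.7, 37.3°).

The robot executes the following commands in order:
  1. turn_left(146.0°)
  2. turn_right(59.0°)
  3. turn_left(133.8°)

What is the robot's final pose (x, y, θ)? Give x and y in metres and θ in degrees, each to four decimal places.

(-35.6094, 0.0518, 258.1000°)

set_pose: (x, y, θ) = (-14.5600, -11.7000, 37.3000°), ρ = 6.28
turn_left(146.0°): centre at ρ to the left, rotate +146.0° → (-18.7271, -0.4348, 183.3000°)
turn_right(59.0°): centre at ρ to the right, rotate −59.0° → (-24.2765, 2.2958, 124.3000°)
turn_left(133.8°): centre at ρ to the left, rotate +133.8° → (-35.6094, 0.0518, 258.1000°)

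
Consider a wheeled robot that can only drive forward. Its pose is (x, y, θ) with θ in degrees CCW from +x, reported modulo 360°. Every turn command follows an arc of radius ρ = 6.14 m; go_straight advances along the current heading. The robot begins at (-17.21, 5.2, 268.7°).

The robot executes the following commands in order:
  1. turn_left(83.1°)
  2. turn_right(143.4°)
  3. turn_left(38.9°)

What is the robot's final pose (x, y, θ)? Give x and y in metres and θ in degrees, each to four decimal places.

set_pose: (x, y, θ) = (-17.2100, 5.2000, 268.7000°), ρ = 6.14
turn_left(83.1°): centre at ρ to the left, rotate +83.1° → (-11.9473, -1.0165, 351.8000°)
turn_right(143.4°): centre at ρ to the right, rotate −143.4° → (-9.9027, -12.4948, 208.4000°)
turn_left(38.9°): centre at ρ to the left, rotate +38.9° → (-12.6468, -15.5264, 247.3000°)

(-12.6468, -15.5264, 247.3000°)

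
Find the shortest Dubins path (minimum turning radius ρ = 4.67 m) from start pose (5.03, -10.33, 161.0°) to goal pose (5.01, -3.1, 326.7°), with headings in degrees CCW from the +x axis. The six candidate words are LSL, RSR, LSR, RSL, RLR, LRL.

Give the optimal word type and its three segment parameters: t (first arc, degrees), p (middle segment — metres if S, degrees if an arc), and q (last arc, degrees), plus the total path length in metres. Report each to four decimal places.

LRL: t = 34.9959°, p = 241.2897°, q = 11.9938°, L = 23.4968 m

Let ψ = atan2(Δy, Δx) = atan2(7.23, -0.02) = 90.1585° be the start→goal bearing.
Normalize: d = |goal − start| / ρ = 7.230028/4.67 = 1.548186, α = (θ_start − ψ) mod 360° = 70.8415° = 1.236418 rad, β = (θ_goal − ψ) mod 360° = 236.5415° = 4.128428 rad.
Common terms: sin α = 0.944614, cos α = 0.328182, sin β = -0.834285, cos β = -0.551333, cos(α−β) = -0.969016, d² = 2.396879. Work in radians in the unit-radius frame; every candidate has L = ρ·(t + p + q).
LSL: p² = 2 + d² − 2cos(α−β) + 2d(sin α − sin β) = 11.843045; p = √p² = 3.441373; φ = atan2(cos β − cos α, d + sin α − sin β) = -0.258438 rad; t = (φ − α) mod 2π = 4.788329 rad, q = (β − φ) mod 2π = 4.386866 rad → L = 4.67·(4.788329 + 3.441373 + 4.386866) = 4.67·12.616568 = 58.919375 m
RSR: p² = 2 + d² − 2cos(α−β) + 2d(sin β − sin α) = 0.826776; p = √p² = 0.909272; φ = atan2(cos α − cos β, d − sin α + sin β) = 1.827336 rad; t = (α − φ) mod 2π = 5.692267 rad, q = (φ − β) mod 2π = 3.982093 rad → L = 4.67·(5.692267 + 0.909272 + 3.982093) = 4.67·10.583632 = 49.425563 m
LSR: p² = d² − 2 + 2cos(α−β) + 2d(sin α + sin β) = -1.199533 < 0 → infeasible
RSL: p² = d² − 2 + 2cos(α−β) − 2d(sin α + sin β) = -1.882772 < 0 → infeasible
RLR: c = (6 − d² + 2cos(α−β) + 2d(sin α − sin β))/8 = 0.896653; p = 2π − arccos c = 5.824540 rad; φ = atan2(cos α − cos β, d − sin α + sin β) = 1.827336 rad; t = (α − φ + p/2) mod 2π = 2.321352 rad, q = (α − β − t + p) mod 2π = 0.611178 rad → L = 4.67·(2.321352 + 5.824540 + 0.611178) = 4.67·8.757069 = 40.895513 m
LRL: c = (6 − d² + 2cos(α−β) − 2d(sin α − sin β))/8 = -0.480381; p = 2π − arccos c = 4.211300 rad; φ = atan2(cos β − cos α, d + sin α − sin β) = -0.258438 rad; t = (φ − α + p/2) mod 2π = 0.610794 rad, q = (β − α − t + p) mod 2π = 0.209331 rad → L = 4.67·(0.610794 + 4.211300 + 0.209331) = 4.67·5.031426 = 23.496759 m
Shortest: LRL with L = 23.496759 m ≈ 23.4968 m
Convert LRL to answer units (arcs ×180/π): t = 0.610794·180/π = 34.9959°, p = 4.211300·180/π = 241.2897°, q = 0.209331·180/π = 11.9938°, L = 23.4968 m.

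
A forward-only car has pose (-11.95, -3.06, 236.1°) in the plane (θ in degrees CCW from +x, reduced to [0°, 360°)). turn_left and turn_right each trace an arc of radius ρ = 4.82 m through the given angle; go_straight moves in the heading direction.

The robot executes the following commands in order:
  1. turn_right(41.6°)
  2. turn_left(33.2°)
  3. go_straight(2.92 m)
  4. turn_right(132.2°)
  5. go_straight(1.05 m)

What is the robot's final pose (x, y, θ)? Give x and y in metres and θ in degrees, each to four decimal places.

set_pose: (x, y, θ) = (-11.9500, -3.0600, 236.1000°), ρ = 4.82
turn_right(41.6°): centre at ρ to the right, rotate −41.6° → (-14.7438, -5.0381, 194.5000°)
turn_left(33.2°): centre at ρ to the left, rotate +33.2° → (-17.1020, -6.4607, 227.7000°)
go_straight(2.92): x += 2.92·cos θ, y += 2.92·sin θ → (-19.0672, -8.6204, 227.7000°)
turn_right(132.2°): centre at ρ to the right, rotate −132.2° → (-27.4300, -5.8385, 95.5000°)
go_straight(1.05): x += 1.05·cos θ, y += 1.05·sin θ → (-27.5307, -4.7933, 95.5000°)

(-27.5307, -4.7933, 95.5000°)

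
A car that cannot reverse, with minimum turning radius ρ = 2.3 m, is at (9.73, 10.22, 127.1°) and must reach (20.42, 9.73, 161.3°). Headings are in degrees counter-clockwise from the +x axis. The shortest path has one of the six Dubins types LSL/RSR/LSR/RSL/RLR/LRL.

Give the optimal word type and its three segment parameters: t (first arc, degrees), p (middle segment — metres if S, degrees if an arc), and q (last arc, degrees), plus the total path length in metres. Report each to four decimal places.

Let ψ = atan2(Δy, Δx) = atan2(-0.49, 10.69) = -2.6244° be the start→goal bearing.
Normalize: d = |goal − start| / ρ = 10.701224/2.3 = 4.652706, α = (θ_start − ψ) mod 360° = 129.7244° = 2.264119 rad, β = (θ_goal − ψ) mod 360° = 163.9244° = 2.861021 rad.
Common terms: sin α = 0.769127, cos α = -0.639096, sin β = 0.276905, cos β = -0.960897, cos(α−β) = 0.827081, d² = 21.647675. Work in radians in the unit-radius frame; every candidate has L = ρ·(t + p + q).
LSL: p² = 2 + d² − 2cos(α−β) + 2d(sin α − sin β) = 26.573845; p = √p² = 5.154982; φ = atan2(cos β − cos α, d + sin α − sin β) = -0.062466 rad; t = (φ − α) mod 2π = 3.956601 rad, q = (β − φ) mod 2π = 2.923487 rad → L = 2.3·(3.956601 + 5.154982 + 2.923487) = 2.3·12.035070 = 27.680662 m
RSR: p² = 2 + d² − 2cos(α−β) + 2d(sin β − sin α) = 17.413183; p = √p² = 4.172911; φ = atan2(cos α − cos β, d − sin α + sin β) = 0.077193 rad; t = (α − φ) mod 2π = 2.186925 rad, q = (φ − β) mod 2π = 3.499357 rad → L = 2.3·(2.186925 + 4.172911 + 3.499357) = 2.3·9.859193 = 22.676145 m
LSR: p² = d² − 2 + 2cos(α−β) + 2d(sin α + sin β) = 31.035593; p = √p² = 5.570960; φ = atan2(−cos α − cos β, d + sin α + sin β) − atan2(−2, p) = 0.618390 rad; t = (φ − α) mod 2π = 4.637457 rad, q = (φ − β) mod 2π = 4.040554 rad → L = 2.3·(4.637457 + 5.570960 + 4.040554) = 2.3·14.248970 = 32.772632 m
RSL: p² = d² − 2 + 2cos(α−β) − 2d(sin α + sin β) = 11.568079; p = √p² = 3.401188; φ = atan2(cos α + cos β, d − sin α − sin β) − atan2(2, p) = -0.949107 rad; t = (α − φ) mod 2π = 3.213226 rad, q = (β − φ) mod 2π = 3.810128 rad → L = 2.3·(3.213226 + 3.401188 + 3.810128) = 2.3·10.424542 = 23.976447 m
RLR: c = (6 − d² + 2cos(α−β) + 2d(sin α − sin β))/8 = -1.176648, |c| > 1 → infeasible
LRL: c = (6 − d² + 2cos(α−β) − 2d(sin α − sin β))/8 = -2.321731, |c| > 1 → infeasible
Shortest: RSR with L = 22.676145 m ≈ 22.6761 m
Convert RSR to answer units (arcs ×180/π): t = 2.186925·180/π = 125.3016°, p = ρ·p = 2.3·4.172911 = 9.5977 m, q = 3.499357·180/π = 200.4984°, L = 22.6761 m.

RSR: t = 125.3016°, p = 9.5977 m, q = 200.4984°, L = 22.6761 m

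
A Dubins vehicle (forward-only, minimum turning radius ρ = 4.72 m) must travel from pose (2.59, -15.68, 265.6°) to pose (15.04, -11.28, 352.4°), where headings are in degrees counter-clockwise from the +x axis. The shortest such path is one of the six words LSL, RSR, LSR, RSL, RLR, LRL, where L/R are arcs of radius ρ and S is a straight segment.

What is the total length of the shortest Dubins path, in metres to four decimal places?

31.9971 m

Let ψ = atan2(Δy, Δx) = atan2(4.40, 12.45) = 19.4641° be the start→goal bearing.
Normalize: d = |goal − start| / ρ = 13.204639/4.72 = 2.797593, α = (θ_start − ψ) mod 360° = 246.1359° = 4.295882 rad, β = (θ_goal − ψ) mod 360° = 332.9359° = 5.810828 rad.
Common terms: sin α = -0.914508, cos α = -0.404569, sin β = -0.454987, cos β = 0.890498, cos(α−β) = 0.055822, d² = 7.826527. Work in radians in the unit-radius frame; every candidate has L = ρ·(t + p + q).
LSL: p² = 2 + d² − 2cos(α−β) + 2d(sin α − sin β) = 7.143781; p = √p² = 2.672785; φ = atan2(cos β − cos α, d + sin α − sin β) = 0.505835 rad; t = (φ − α) mod 2π = 2.493139 rad, q = (β − φ) mod 2π = 5.304992 rad → L = 4.72·(2.493139 + 2.672785 + 5.304992) = 4.72·10.470916 = 49.422725 m
RSR: p² = 2 + d² − 2cos(α−β) + 2d(sin β − sin α) = 12.285987; p = √p² = 3.505137; φ = atan2(cos α − cos β, d − sin α + sin β) = -0.378446 rad; t = (α − φ) mod 2π = 4.674328 rad, q = (φ − β) mod 2π = 0.093912 rad → L = 4.72·(4.674328 + 3.505137 + 0.093912) = 4.72·8.273377 = 39.050338 m
LSR: p² = d² − 2 + 2cos(α−β) + 2d(sin α + sin β) = -1.724408 < 0 → infeasible
RSL: p² = d² − 2 + 2cos(α−β) − 2d(sin α + sin β) = 13.600748; p = √p² = 3.687919; φ = atan2(cos α + cos β, d − sin α − sin β) − atan2(2, p) = -0.380834 rad; t = (α − φ) mod 2π = 4.676716 rad, q = (β − φ) mod 2π = 6.191662 rad → L = 4.72·(4.676716 + 3.687919 + 6.191662) = 4.72·14.556297 = 68.705720 m
RLR: c = (6 − d² + 2cos(α−β) + 2d(sin α − sin β))/8 = -0.535748; p = 2π − arccos c = 4.146995 rad; φ = atan2(cos α − cos β, d − sin α + sin β) = -0.378446 rad; t = (α − φ + p/2) mod 2π = 0.464640 rad, q = (α − β − t + p) mod 2π = 2.167409 rad → L = 4.72·(0.464640 + 4.146995 + 2.167409) = 4.72·6.779045 = 31.997091 m
LRL: c = (6 − d² + 2cos(α−β) − 2d(sin α − sin β))/8 = 0.107027; p = 2π − arccos c = 4.819622 rad; φ = atan2(cos β − cos α, d + sin α − sin β) = 0.505835 rad; t = (φ − α + p/2) mod 2π = 4.902950 rad, q = (β − α − t + p) mod 2π = 1.431618 rad → L = 4.72·(4.902950 + 4.819622 + 1.431618) = 4.72·11.154189 = 52.647773 m
Shortest: RLR with L = 31.997091 m ≈ 31.9971 m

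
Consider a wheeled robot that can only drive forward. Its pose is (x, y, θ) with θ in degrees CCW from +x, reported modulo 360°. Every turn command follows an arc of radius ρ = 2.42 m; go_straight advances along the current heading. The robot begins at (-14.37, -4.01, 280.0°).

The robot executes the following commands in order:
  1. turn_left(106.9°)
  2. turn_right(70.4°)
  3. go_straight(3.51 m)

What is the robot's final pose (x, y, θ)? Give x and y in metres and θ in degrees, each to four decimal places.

set_pose: (x, y, θ) = (-14.3700, -4.0100, 280.0000°), ρ = 2.42
turn_left(106.9°): centre at ρ to the left, rotate +106.9° → (-10.8919, -5.7479, 386.9000° ≡ 26.9000°)
turn_right(70.4°): centre at ρ to the right, rotate −70.4° → (-8.1312, -6.1507, -43.5000° ≡ 316.5000°)
go_straight(3.51): x += 3.51·cos θ, y += 3.51·sin θ → (-5.5851, -8.5668, 316.5000°)

(-5.5851, -8.5668, 316.5000°)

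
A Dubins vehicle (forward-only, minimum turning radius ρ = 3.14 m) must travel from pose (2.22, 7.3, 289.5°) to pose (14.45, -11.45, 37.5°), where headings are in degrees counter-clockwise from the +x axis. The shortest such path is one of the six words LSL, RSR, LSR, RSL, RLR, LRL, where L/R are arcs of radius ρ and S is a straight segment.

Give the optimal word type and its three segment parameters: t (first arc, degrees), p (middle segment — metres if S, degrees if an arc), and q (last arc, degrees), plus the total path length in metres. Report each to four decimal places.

Let ψ = atan2(Δy, Δx) = atan2(-18.75, 12.23) = -56.8849° be the start→goal bearing.
Normalize: d = |goal − start| / ρ = 22.386054/3.14 = 7.129316, α = (θ_start − ψ) mod 360° = 346.3849° = 6.045558 rad, β = (θ_goal − ψ) mod 360° = 94.3849° = 1.647328 rad.
Common terms: sin α = -0.235398, cos α = 0.971899, sin β = 0.997073, cos β = -0.076457, cos(α−β) = -0.309017, d² = 50.827153. Work in radians in the unit-radius frame; every candidate has L = ρ·(t + p + q).
LSL: p² = 2 + d² − 2cos(α−β) + 2d(sin α − sin β) = 35.871841; p = √p² = 5.989311; φ = atan2(cos β − cos α, d + sin α − sin β) = -0.175944 rad; t = (φ − α) mod 2π = 0.061684 rad, q = (β − φ) mod 2π = 1.823272 rad → L = 3.14·(0.061684 + 5.989311 + 1.823272) = 3.14·7.874266 = 24.725196 m
RSR: p² = 2 + d² − 2cos(α−β) + 2d(sin β − sin α) = 71.018534; p = √p² = 8.427249; φ = atan2(cos α − cos β, d − sin α + sin β) = 0.124724 rad; t = (α − φ) mod 2π = 5.920834 rad, q = (φ − β) mod 2π = 4.760581 rad → L = 3.14·(5.920834 + 8.427249 + 4.760581) = 3.14·19.108665 = 60.001207 m
LSR: p² = d² − 2 + 2cos(α−β) + 2d(sin α + sin β) = 59.069565; p = √p² = 7.685673; φ = atan2(−cos α − cos β, d + sin α + sin β) − atan2(−2, p) = 0.141585 rad; t = (φ − α) mod 2π = 0.379213 rad, q = (φ − β) mod 2π = 4.777443 rad → L = 3.14·(0.379213 + 7.685673 + 4.777443) = 3.14·12.842328 = 40.324911 m
RSL: p² = d² − 2 + 2cos(α−β) − 2d(sin α + sin β) = 37.348673; p = √p² = 6.111356; φ = atan2(cos α + cos β, d − sin α − sin β) − atan2(2, p) = -0.176567 rad; t = (α − φ) mod 2π = 6.222124 rad, q = (β − φ) mod 2π = 1.823894 rad → L = 3.14·(6.222124 + 6.111356 + 1.823894) = 3.14·14.157374 = 44.454156 m
RLR: c = (6 − d² + 2cos(α−β) + 2d(sin α − sin β))/8 = -7.877317, |c| > 1 → infeasible
LRL: c = (6 − d² + 2cos(α−β) − 2d(sin α − sin β))/8 = -3.483980, |c| > 1 → infeasible
Shortest: LSL with L = 24.725196 m ≈ 24.7252 m
Convert LSL to answer units (arcs ×180/π): t = 0.061684·180/π = 3.5342°, p = ρ·p = 3.14·5.989311 = 18.8064 m, q = 1.823272·180/π = 104.4658°, L = 24.7252 m.

LSL: t = 3.5342°, p = 18.8064 m, q = 104.4658°, L = 24.7252 m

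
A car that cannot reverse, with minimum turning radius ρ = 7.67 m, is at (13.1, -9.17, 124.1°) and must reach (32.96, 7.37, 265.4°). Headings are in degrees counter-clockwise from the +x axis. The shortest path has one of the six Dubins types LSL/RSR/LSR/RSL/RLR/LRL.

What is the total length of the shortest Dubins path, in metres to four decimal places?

Let ψ = atan2(Δy, Δx) = atan2(16.54, 19.86) = 39.7885° be the start→goal bearing.
Normalize: d = |goal − start| / ρ = 25.845526/7.67 = 3.369690, α = (θ_start − ψ) mod 360° = 84.3115° = 1.471513 rad, β = (θ_goal − ψ) mod 360° = 225.6115° = 3.937663 rad.
Common terms: sin α = 0.995075, cos α = 0.099121, sin β = -0.714613, cos β = -0.699520, cos(α−β) = -0.780430, d² = 11.354814. Work in radians in the unit-radius frame; every candidate has L = ρ·(t + p + q).
LSL: p² = 2 + d² − 2cos(α−β) + 2d(sin α − sin β) = 26.437913; p = √p² = 5.141781; φ = atan2(cos β − cos α, d + sin α − sin β) = -0.155955 rad; t = (φ − α) mod 2π = 4.655717 rad, q = (β − φ) mod 2π = 4.093618 rad → L = 7.67·(4.655717 + 5.141781 + 4.093618) = 7.67·13.891117 = 106.544865 m
RSR: p² = 2 + d² − 2cos(α−β) + 2d(sin β − sin α) = 3.393436; p = √p² = 1.842128; φ = atan2(cos α − cos β, d − sin α + sin β) = 0.448420 rad; t = (α − φ) mod 2π = 1.023092 rad, q = (φ − β) mod 2π = 2.793943 rad → L = 7.67·(1.023092 + 1.842128 + 2.793943) = 7.67·5.659163 = 43.405781 m
LSR: p² = d² − 2 + 2cos(α−β) + 2d(sin α + sin β) = 9.684099; p = √p² = 3.111928; φ = atan2(−cos α − cos β, d + sin α + sin β) − atan2(−2, p) = 0.734244 rad; t = (φ − α) mod 2π = 5.545917 rad, q = (φ − β) mod 2π = 3.079767 rad → L = 7.67·(5.545917 + 3.111928 + 3.079767) = 7.67·11.737612 = 90.027487 m
RSL: p² = d² − 2 + 2cos(α−β) − 2d(sin α + sin β) = 5.903807; p = √p² = 2.429775; φ = atan2(cos α + cos β, d − sin α − sin β) − atan2(2, p) = -0.880641 rad; t = (α − φ) mod 2π = 2.352153 rad, q = (β − φ) mod 2π = 4.818304 rad → L = 7.67·(2.352153 + 2.429775 + 4.818304) = 7.67·9.600232 = 73.633781 m
RLR: c = (6 − d² + 2cos(α−β) + 2d(sin α − sin β))/8 = 0.575821; p = 2π − arccos c = 5.325996 rad; φ = atan2(cos α − cos β, d − sin α + sin β) = 0.448420 rad; t = (α − φ + p/2) mod 2π = 3.686090 rad, q = (α − β − t + p) mod 2π = 5.456941 rad → L = 7.67·(3.686090 + 5.325996 + 5.456941) = 7.67·14.469028 = 110.977444 m
LRL: c = (6 − d² + 2cos(α−β) − 2d(sin α − sin β))/8 = -2.304739, |c| > 1 → infeasible
Shortest: RSR with L = 43.405781 m ≈ 43.4058 m

43.4058 m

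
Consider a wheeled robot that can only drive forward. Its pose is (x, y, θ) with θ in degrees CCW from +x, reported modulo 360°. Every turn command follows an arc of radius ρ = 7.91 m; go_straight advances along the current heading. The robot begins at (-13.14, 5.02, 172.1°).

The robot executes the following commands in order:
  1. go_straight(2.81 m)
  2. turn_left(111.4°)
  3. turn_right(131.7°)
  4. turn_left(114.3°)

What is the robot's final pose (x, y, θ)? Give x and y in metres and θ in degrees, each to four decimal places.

set_pose: (x, y, θ) = (-13.1400, 5.0200, 172.1000°), ρ = 7.91
go_straight(2.81): x += 2.81·cos θ, y += 2.81·sin θ → (-15.9233, 5.4062, 172.1000°)
turn_left(111.4°): centre at ρ to the left, rotate +111.4° → (-24.7020, -4.2753, 283.5000°)
turn_right(131.7°): centre at ρ to the right, rotate −131.7° → (-36.1313, -13.0929, 151.8000°)
turn_left(114.3°): centre at ρ to the left, rotate +114.3° → (-47.7608, -19.5260, 266.1000°)

(-47.7608, -19.5260, 266.1000°)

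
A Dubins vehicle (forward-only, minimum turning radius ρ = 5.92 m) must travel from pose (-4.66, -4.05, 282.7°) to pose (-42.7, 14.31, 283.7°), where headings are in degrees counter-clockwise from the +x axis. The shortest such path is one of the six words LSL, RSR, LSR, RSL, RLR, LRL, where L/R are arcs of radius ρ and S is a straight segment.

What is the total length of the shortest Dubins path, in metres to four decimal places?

Let ψ = atan2(Δy, Δx) = atan2(18.36, -38.04) = 154.2357° be the start→goal bearing.
Normalize: d = |goal − start| / ρ = 42.238977/5.92 = 7.134962, α = (θ_start − ψ) mod 360° = 128.4643° = 2.242125 rad, β = (θ_goal − ψ) mod 360° = 129.4643° = 2.259578 rad.
Common terms: sin α = 0.782996, cos α = -0.622027, sin β = 0.772021, cos β = -0.635597, cos(α−β) = 0.999848, d² = 50.907688. Work in radians in the unit-radius frame; every candidate has L = ρ·(t + p + q).
LSL: p² = 2 + d² − 2cos(α−β) + 2d(sin α − sin β) = 51.064607; p = √p² = 7.145950; φ = atan2(cos β − cos α, d + sin α − sin β) = -0.001899 rad; t = (φ − α) mod 2π = 4.039162 rad, q = (β − φ) mod 2π = 2.261477 rad → L = 5.92·(4.039162 + 7.145950 + 2.261477) = 5.92·13.446589 = 79.603807 m
RSR: p² = 2 + d² − 2cos(α−β) + 2d(sin β − sin α) = 50.751379; p = √p² = 7.124000; φ = atan2(cos α − cos β, d − sin α + sin β) = 0.001905 rad; t = (α − φ) mod 2π = 2.240220 rad, q = (φ − β) mod 2π = 4.025512 rad → L = 5.92·(2.240220 + 7.124000 + 4.025512) = 5.92·13.389732 = 79.267215 m
LSR: p² = d² − 2 + 2cos(α−β) + 2d(sin α + sin β) = 73.097363; p = √p² = 8.549700; φ = atan2(−cos α − cos β, d + sin α + sin β) − atan2(−2, p) = 0.373518 rad; t = (φ − α) mod 2π = 4.414578 rad, q = (φ − β) mod 2π = 4.397125 rad → L = 5.92·(4.414578 + 8.549700 + 4.397125) = 5.92·17.361403 = 102.779505 m
RSL: p² = d² − 2 + 2cos(α−β) − 2d(sin α + sin β) = 28.717404; p = √p² = 5.358862; φ = atan2(cos α + cos β, d − sin α − sin β) − atan2(2, p) = -0.578882 rad; t = (α − φ) mod 2π = 2.821007 rad, q = (β − φ) mod 2π = 2.838460 rad → L = 5.92·(2.821007 + 5.358862 + 2.838460) = 5.92·11.018329 = 65.228509 m
RLR: c = (6 − d² + 2cos(α−β) + 2d(sin α − sin β))/8 = -5.343922, |c| > 1 → infeasible
LRL: c = (6 − d² + 2cos(α−β) − 2d(sin α − sin β))/8 = -5.383076, |c| > 1 → infeasible
Shortest: RSL with L = 65.228509 m ≈ 65.2285 m

65.2285 m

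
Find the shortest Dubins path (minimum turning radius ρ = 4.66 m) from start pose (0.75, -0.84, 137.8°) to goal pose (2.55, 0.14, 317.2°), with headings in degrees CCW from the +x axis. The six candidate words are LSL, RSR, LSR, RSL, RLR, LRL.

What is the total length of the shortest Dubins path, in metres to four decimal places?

31.7579 m

Let ψ = atan2(Δy, Δx) = atan2(0.98, 1.80) = 28.5658° be the start→goal bearing.
Normalize: d = |goal − start| / ρ = 2.049488/4.66 = 0.439804, α = (θ_start − ψ) mod 360° = 109.2342° = 1.906496 rad, β = (θ_goal − ψ) mod 360° = 288.6342° = 5.037616 rad.
Common terms: sin α = 0.944180, cos α = -0.329430, sin β = -0.947578, cos β = 0.319524, cos(α−β) = -0.999945, d² = 0.193428. Work in radians in the unit-radius frame; every candidate has L = ρ·(t + p + q).
LSL: p² = 2 + d² − 2cos(α−β) + 2d(sin α − sin β) = 5.857325; p = √p² = 2.420191; φ = atan2(cos β − cos α, d + sin α − sin β) = 0.271464 rad; t = (φ − α) mod 2π = 4.648153 rad, q = (β − φ) mod 2π = 4.766153 rad → L = 4.66·(4.648153 + 2.420191 + 4.766153) = 4.66·11.834497 = 55.148756 m
RSR: p² = 2 + d² − 2cos(α−β) + 2d(sin β − sin α) = 2.529312; p = √p² = 1.590381; φ = atan2(cos α − cos β, d − sin α + sin β) = -2.721276 rad; t = (α − φ) mod 2π = 4.627772 rad, q = (φ − β) mod 2π = 4.807478 rad → L = 4.66·(4.627772 + 1.590381 + 4.807478) = 4.66·11.025631 = 51.379440 m
LSR: p² = d² − 2 + 2cos(α−β) + 2d(sin α + sin β) = -3.809451 < 0 → infeasible
RSL: p² = d² − 2 + 2cos(α−β) − 2d(sin α + sin β) = -3.803474 < 0 → infeasible
RLR: c = (6 − d² + 2cos(α−β) + 2d(sin α − sin β))/8 = 0.683836; p = 2π − arccos c = 5.465396 rad; φ = atan2(cos α − cos β, d − sin α + sin β) = -2.721276 rad; t = (α − φ + p/2) mod 2π = 1.077285 rad, q = (α − β − t + p) mod 2π = 1.256991 rad → L = 4.66·(1.077285 + 5.465396 + 1.256991) = 4.66·7.799672 = 36.346471 m
LRL: c = (6 − d² + 2cos(α−β) − 2d(sin α − sin β))/8 = 0.267834; p = 2π − arccos c = 4.983534 rad; φ = atan2(cos β − cos α, d + sin α − sin β) = 0.271464 rad; t = (φ − α + p/2) mod 2π = 0.856735 rad, q = (β − α − t + p) mod 2π = 0.974734 rad → L = 4.66·(0.856735 + 4.983534 + 0.974734) = 4.66·6.815003 = 31.757912 m
Shortest: LRL with L = 31.757912 m ≈ 31.7579 m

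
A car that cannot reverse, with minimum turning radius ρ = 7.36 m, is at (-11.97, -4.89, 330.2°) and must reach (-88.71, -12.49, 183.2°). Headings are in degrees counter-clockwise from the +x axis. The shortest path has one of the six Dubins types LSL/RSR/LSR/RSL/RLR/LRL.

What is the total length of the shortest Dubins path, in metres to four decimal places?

92.6386 m

Let ψ = atan2(Δy, Δx) = atan2(-7.60, -76.74) = -174.3441° be the start→goal bearing.
Normalize: d = |goal − start| / ρ = 77.115417/7.36 = 10.477638, α = (θ_start − ψ) mod 360° = 144.5441° = 2.522771 rad, β = (θ_goal − ψ) mod 360° = 357.5441° = 6.240322 rad.
Common terms: sin α = 0.580076, cos α = -0.814562, sin β = -0.042850, cos β = 0.999082, cos(α−β) = -0.838671, d² = 109.780903. Work in radians in the unit-radius frame; every candidate has L = ρ·(t + p + q).
LSL: p² = 2 + d² − 2cos(α−β) + 2d(sin α − sin β) = 126.511833; p = √p² = 11.247748; φ = atan2(cos β − cos α, d + sin α − sin β) = 0.161952 rad; t = (φ − α) mod 2π = 3.922367 rad, q = (β − φ) mod 2π = 6.078370 rad → L = 7.36·(3.922367 + 11.247748 + 6.078370) = 7.36·21.248485 = 156.388846 m
RSR: p² = 2 + d² − 2cos(α−β) + 2d(sin β − sin α) = 100.404655; p = √p² = 10.020212; φ = atan2(cos α − cos β, d − sin α + sin β) = -0.182002 rad; t = (α − φ) mod 2π = 2.704772 rad, q = (φ − β) mod 2π = 6.144047 rad → L = 7.36·(2.704772 + 10.020212 + 6.144047) = 7.36·18.869032 = 138.876073 m
LSR: p² = d² − 2 + 2cos(α−β) + 2d(sin α + sin β) = 117.361277; p = √p² = 10.833341; φ = atan2(−cos α − cos β, d + sin α + sin β) − atan2(−2, p) = 0.165809 rad; t = (φ − α) mod 2π = 3.926224 rad, q = (φ − β) mod 2π = 0.208673 rad → L = 7.36·(3.926224 + 10.833341 + 0.208673) = 7.36·14.968238 = 110.166230 m
RSL: p² = d² − 2 + 2cos(α−β) − 2d(sin α + sin β) = 94.845847; p = √p² = 9.738883; φ = atan2(cos α + cos β, d − sin α − sin β) − atan2(2, p) = -0.183986 rad; t = (α − φ) mod 2π = 2.706757 rad, q = (β − φ) mod 2π = 0.141123 rad → L = 7.36·(2.706757 + 9.738883 + 0.141123) = 7.36·12.586763 = 92.638572 m
RLR: c = (6 − d² + 2cos(α−β) + 2d(sin α − sin β))/8 = -11.550582, |c| > 1 → infeasible
LRL: c = (6 − d² + 2cos(α−β) − 2d(sin α − sin β))/8 = -14.813979, |c| > 1 → infeasible
Shortest: RSL with L = 92.638572 m ≈ 92.6386 m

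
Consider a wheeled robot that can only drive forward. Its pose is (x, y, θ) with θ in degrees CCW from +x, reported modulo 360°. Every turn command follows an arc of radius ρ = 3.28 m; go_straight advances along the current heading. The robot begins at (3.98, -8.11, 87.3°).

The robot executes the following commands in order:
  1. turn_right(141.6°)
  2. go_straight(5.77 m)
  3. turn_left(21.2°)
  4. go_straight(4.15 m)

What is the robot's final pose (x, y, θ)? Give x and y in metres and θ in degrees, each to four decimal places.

(17.6360, -14.1362, 326.9000°)

set_pose: (x, y, θ) = (3.9800, -8.1100, 87.3000°), ρ = 3.28
turn_right(141.6°): centre at ρ to the right, rotate −141.6° → (9.9200, -6.3505, -54.3000° ≡ 305.7000°)
go_straight(5.77): x += 5.77·cos θ, y += 5.77·sin θ → (13.2870, -11.0362, 305.7000°)
turn_left(21.2°): centre at ρ to the left, rotate +21.2° → (14.1594, -11.8699, 326.9000°)
go_straight(4.15): x += 4.15·cos θ, y += 4.15·sin θ → (17.6360, -14.1362, 326.9000°)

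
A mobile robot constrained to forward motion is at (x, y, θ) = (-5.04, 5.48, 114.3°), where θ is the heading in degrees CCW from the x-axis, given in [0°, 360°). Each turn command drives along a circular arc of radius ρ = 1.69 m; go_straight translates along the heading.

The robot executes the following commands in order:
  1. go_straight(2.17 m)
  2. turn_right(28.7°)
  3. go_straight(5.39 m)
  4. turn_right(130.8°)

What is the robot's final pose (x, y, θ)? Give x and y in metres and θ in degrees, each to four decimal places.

(-2.7800, 14.7182, 314.8000°)

set_pose: (x, y, θ) = (-5.0400, 5.4800, 114.3000°), ρ = 1.69
go_straight(2.17): x += 2.17·cos θ, y += 2.17·sin θ → (-5.9330, 7.4577, 114.3000°)
turn_right(28.7°): centre at ρ to the right, rotate −28.7° → (-6.0777, 8.2829, 85.6000°)
go_straight(5.39): x += 5.39·cos θ, y += 5.39·sin θ → (-5.6642, 13.6570, 85.6000°)
turn_right(130.8°): centre at ρ to the right, rotate −130.8° → (-2.7800, 14.7182, -45.2000° ≡ 314.8000°)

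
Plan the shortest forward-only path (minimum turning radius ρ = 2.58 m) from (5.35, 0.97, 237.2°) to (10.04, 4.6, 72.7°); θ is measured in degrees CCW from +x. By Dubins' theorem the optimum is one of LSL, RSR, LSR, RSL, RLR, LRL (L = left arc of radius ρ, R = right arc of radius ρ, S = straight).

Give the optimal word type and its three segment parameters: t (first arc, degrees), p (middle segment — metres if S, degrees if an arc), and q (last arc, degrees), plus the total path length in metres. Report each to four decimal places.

Let ψ = atan2(Δy, Δx) = atan2(3.63, 4.69) = 37.7394° be the start→goal bearing.
Normalize: d = |goal − start| / ρ = 5.930683/2.58 = 2.298714, α = (θ_start − ψ) mod 360° = 199.4606° = 3.481244 rad, β = (θ_goal − ψ) mod 360° = 34.9606° = 0.610177 rad.
Common terms: sin α = -0.333158, cos α = -0.942871, sin β = 0.573013, cos β = 0.819546, cos(α−β) = -0.963630, d² = 5.284087. Work in radians in the unit-radius frame; every candidate has L = ρ·(t + p + q).
LSL: p² = 2 + d² − 2cos(α−β) + 2d(sin α − sin β) = 5.045291; p = √p² = 2.246173; φ = atan2(cos β − cos α, d + sin α − sin β) = 0.902101 rad; t = (φ − α) mod 2π = 3.704043 rad, q = (β − φ) mod 2π = 5.991261 rad → L = 2.58·(3.704043 + 2.246173 + 5.991261) = 2.58·11.941477 = 30.809009 m
RSR: p² = 2 + d² − 2cos(α−β) + 2d(sin β − sin α) = 13.377406; p = √p² = 3.657514; φ = atan2(cos α − cos β, d − sin α + sin β) = -0.502779 rad; t = (α − φ) mod 2π = 3.984023 rad, q = (φ − β) mod 2π = 5.170229 rad → L = 2.58·(3.984023 + 3.657514 + 5.170229) = 2.58·12.811766 = 33.054355 m
LSR: p² = d² − 2 + 2cos(α−β) + 2d(sin α + sin β) = 2.459540; p = √p² = 1.568292; φ = atan2(−cos α − cos β, d + sin α + sin β) − atan2(−2, p) = 0.954340 rad; t = (φ − α) mod 2π = 3.756281 rad, q = (φ − β) mod 2π = 0.344162 rad → L = 2.58·(3.756281 + 1.568292 + 0.344162) = 2.58·5.668735 = 14.625337 m
RSL: p² = d² − 2 + 2cos(α−β) − 2d(sin α + sin β) = 0.254113; p = √p² = 0.504096; φ = atan2(cos α + cos β, d − sin α − sin β) − atan2(2, p) = -1.383719 rad; t = (α − φ) mod 2π = 4.864963 rad, q = (β − φ) mod 2π = 1.993896 rad → L = 2.58·(4.864963 + 0.504096 + 1.993896) = 2.58·7.362955 = 18.996425 m
RLR: c = (6 − d² + 2cos(α−β) + 2d(sin α − sin β))/8 = -0.672176; p = 2π − arccos c = 3.975246 rad; φ = atan2(cos α − cos β, d − sin α + sin β) = -0.502779 rad; t = (α − φ + p/2) mod 2π = 5.971645 rad, q = (α − β − t + p) mod 2π = 0.874667 rad → L = 2.58·(5.971645 + 3.975246 + 0.874667) = 2.58·10.821558 = 27.919619 m
LRL: c = (6 − d² + 2cos(α−β) − 2d(sin α − sin β))/8 = 0.369339; p = 2π − arccos c = 5.090686 rad; φ = atan2(cos β − cos α, d + sin α − sin β) = 0.902101 rad; t = (φ − α + p/2) mod 2π = 6.249386 rad, q = (β − α − t + p) mod 2π = 2.253419 rad → L = 2.58·(6.249386 + 5.090686 + 2.253419) = 2.58·13.593491 = 35.071207 m
Shortest: LSR with L = 14.625337 m ≈ 14.6253 m
Convert LSR to answer units (arcs ×180/π): t = 3.756281·180/π = 215.2190°, p = ρ·p = 2.58·1.568292 = 4.0462 m, q = 0.344162·180/π = 19.7190°, L = 14.6253 m.

LSR: t = 215.2190°, p = 4.0462 m, q = 19.7190°, L = 14.6253 m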